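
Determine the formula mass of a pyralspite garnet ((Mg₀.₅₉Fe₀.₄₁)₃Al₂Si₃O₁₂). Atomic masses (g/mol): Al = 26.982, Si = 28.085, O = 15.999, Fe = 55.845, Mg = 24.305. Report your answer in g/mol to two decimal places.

441.92 g/mol

The formula mass is the sum 1.77*24.305 + 1.23*55.845 + 2*26.982 + 3*28.085 + 12*15.999.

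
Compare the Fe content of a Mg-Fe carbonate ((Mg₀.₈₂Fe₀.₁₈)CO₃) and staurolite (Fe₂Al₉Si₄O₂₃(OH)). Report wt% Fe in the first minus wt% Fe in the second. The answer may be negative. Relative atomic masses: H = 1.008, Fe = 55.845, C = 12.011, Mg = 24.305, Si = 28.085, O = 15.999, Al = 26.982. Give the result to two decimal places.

-1.94 percentage points

Fe in (Mg₀.₈₂Fe₀.₁₈)CO₃: molar mass 89.990 g/mol; 0.18×55.845 = 10.052 g → 11.17 wt%.
Fe in Fe₂Al₉Si₄O₂₃(OH): molar mass 851.852 g/mol; 2×55.845 = 111.690 g → 13.11 wt%.
Difference = 11.17 − 13.11 = -1.94 percentage points.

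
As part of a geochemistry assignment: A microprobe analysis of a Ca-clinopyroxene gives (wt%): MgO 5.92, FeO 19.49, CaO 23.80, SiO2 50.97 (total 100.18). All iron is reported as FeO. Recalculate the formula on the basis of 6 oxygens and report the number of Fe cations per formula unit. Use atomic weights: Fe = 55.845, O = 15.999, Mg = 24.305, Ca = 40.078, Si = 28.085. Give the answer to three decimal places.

0.641 Fe apfu

MgO (M=40.304): mol = 0.14688; Mg = 0.14688, O = 0.14688.
FeO (M=71.844): mol = 0.27128; Fe = 0.27128, O = 0.27128.
CaO (M=56.077): mol = 0.42442; Ca = 0.42442, O = 0.42442.
SiO2 (M=60.083): mol = 0.84833; Si = 0.84833, O = 1.69666.
ΣO = 2.53924; factor = 6/ΣO = 2.36291.
Fe apfu = 0.27128 × 2.36291 = 0.641.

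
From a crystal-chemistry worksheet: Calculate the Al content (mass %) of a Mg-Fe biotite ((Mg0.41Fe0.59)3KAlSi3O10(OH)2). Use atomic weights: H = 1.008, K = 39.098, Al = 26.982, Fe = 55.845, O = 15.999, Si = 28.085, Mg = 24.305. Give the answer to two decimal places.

5.70 mass %

Formula mass = 1.23×24.305 + 1.77×55.845 + 1×39.098 + 1×26.982 + 3×28.085 + 12×15.999 + 2×1.008 = 473.080 g/mol, of which 26.982 g is Al.
So Al makes up 26.982/473.080 = 0.0570 of the mass, i.e. 5.70%.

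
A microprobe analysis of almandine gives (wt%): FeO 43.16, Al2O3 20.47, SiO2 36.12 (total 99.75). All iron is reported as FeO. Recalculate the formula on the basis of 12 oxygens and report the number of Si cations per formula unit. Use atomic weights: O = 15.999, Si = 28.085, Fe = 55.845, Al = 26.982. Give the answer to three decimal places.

43.16 wt% FeO ÷ 71.844 g/mol = 0.60075 mol, giving 0.60075 Fe and 0.60075 O.
20.47 wt% Al2O3 ÷ 101.961 g/mol = 0.20076 mol, giving 0.40152 Al and 0.60228 O.
36.12 wt% SiO2 ÷ 60.083 g/mol = 0.60117 mol, giving 0.60117 Si and 1.20234 O.
Oxygen sums to 2.40537; scaling by 12/2.40537 = 4.98884 puts the formula on 12 O.
Si: 0.60117 × 4.98884 = 2.999 atoms per formula unit.

2.999 Si apfu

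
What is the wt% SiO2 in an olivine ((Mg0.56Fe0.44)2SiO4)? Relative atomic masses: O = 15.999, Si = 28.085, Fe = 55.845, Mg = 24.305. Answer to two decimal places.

35.67 wt%

Molar mass of (Mg0.56Fe0.44)2SiO4 = 1.12*24.305 + 0.88*55.845 + 1*28.085 + 4*15.999 = 168.446 g/mol.
Each formula unit contains 1 Si, equivalent to 1/1 = 1.0000 mol SiO2.
M(SiO2) = 1×28.085 + 2×15.999 = 60.083 g/mol.
Mass of SiO2 per formula unit = 1.0000 × 60.083 = 60.083 g.
SiO2 wt% = 60.083 / 168.446 × 100 = 35.67%.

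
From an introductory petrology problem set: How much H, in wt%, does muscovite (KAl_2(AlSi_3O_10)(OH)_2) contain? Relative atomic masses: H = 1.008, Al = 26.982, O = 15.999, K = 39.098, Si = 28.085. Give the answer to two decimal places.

0.51 wt%

Molar mass of KAl_2(AlSi_3O_10)(OH)_2: 1*39.098 + 3*26.982 + 3*28.085 + 12*15.999 + 2*1.008 = 398.303 g/mol.
Mass of H per formula unit: 2 × 1.008 = 2.016 g.
Weight fraction H = 2.016 / 398.303 = 0.0051.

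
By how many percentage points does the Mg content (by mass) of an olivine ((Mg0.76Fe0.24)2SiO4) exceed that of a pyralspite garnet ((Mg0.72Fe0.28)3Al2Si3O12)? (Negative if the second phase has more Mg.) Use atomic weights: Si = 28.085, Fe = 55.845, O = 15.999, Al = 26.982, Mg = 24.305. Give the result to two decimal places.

11.49 percentage points

M((Mg0.76Fe0.24)2SiO4) = 155.830 g/mol, so wt% Mg = 36.944/155.830 × 100 = 23.71%.
M((Mg0.72Fe0.28)3Al2Si3O12) = 429.616 g/mol, so wt% Mg = 52.499/429.616 × 100 = 12.22%.
23.71 − 12.22 = 11.49 pp.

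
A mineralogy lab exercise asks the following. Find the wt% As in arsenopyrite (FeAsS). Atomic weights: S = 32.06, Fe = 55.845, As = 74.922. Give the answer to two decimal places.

46.01 wt%

Formula mass = 1*55.845 + 1*74.922 + 1*32.06 = 162.827 g/mol, of which 74.922 g is As.
So As makes up 74.922/162.827 = 0.4601 of the mass, i.e. 46.01%.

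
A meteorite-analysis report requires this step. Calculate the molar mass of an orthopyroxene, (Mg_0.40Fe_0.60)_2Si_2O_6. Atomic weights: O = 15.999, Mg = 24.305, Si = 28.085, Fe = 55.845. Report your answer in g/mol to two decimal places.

238.62 g/mol

The formula mass is the sum 0.80·24.305 + 1.20·55.845 + 2·28.085 + 6·15.999.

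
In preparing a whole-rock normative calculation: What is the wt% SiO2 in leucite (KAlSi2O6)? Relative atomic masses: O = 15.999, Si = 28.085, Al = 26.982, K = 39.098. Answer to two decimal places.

55.06 wt%

Molar mass of KAlSi2O6 = 1·39.098 + 1·26.982 + 2·28.085 + 6·15.999 = 218.244 g/mol.
Each formula unit contains 2 Si, equivalent to 2/1 = 2.0000 mol SiO2.
M(SiO2) = 1×28.085 + 2×15.999 = 60.083 g/mol.
Mass of SiO2 per formula unit = 2.0000 × 60.083 = 120.166 g.
SiO2 wt% = 120.166 / 218.244 × 100 = 55.06%.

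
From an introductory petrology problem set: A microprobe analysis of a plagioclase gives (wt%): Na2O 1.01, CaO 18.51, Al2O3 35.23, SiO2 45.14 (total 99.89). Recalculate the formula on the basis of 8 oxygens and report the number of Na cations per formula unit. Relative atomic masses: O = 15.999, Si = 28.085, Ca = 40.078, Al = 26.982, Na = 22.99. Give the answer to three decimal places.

0.090 Na apfu

Na2O: 1.01/61.979 = 0.01630 mol → 0.03260 mol Na, 0.01630 mol O.
CaO: 18.51/56.077 = 0.33008 mol → 0.33008 mol Ca, 0.33008 mol O.
Al2O3: 35.23/101.961 = 0.34552 mol → 0.69104 mol Al, 1.03656 mol O.
SiO2: 45.14/60.083 = 0.75129 mol → 0.75129 mol Si, 1.50258 mol O.
Total oxygen = 2.88552 mol. Normalization factor = 8/2.88552 = 2.77246.
Na per 8 O = 0.03260 × 2.77246 = 0.090.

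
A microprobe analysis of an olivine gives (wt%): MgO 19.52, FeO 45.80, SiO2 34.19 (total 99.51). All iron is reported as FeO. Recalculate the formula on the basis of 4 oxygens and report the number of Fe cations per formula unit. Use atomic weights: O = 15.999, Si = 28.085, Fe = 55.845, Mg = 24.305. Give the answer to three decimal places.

MgO: 19.52/40.304 = 0.48432 mol → 0.48432 mol Mg, 0.48432 mol O.
FeO: 45.80/71.844 = 0.63749 mol → 0.63749 mol Fe, 0.63749 mol O.
SiO2: 34.19/60.083 = 0.56905 mol → 0.56905 mol Si, 1.13810 mol O.
Total oxygen = 2.25991 mol. Normalization factor = 4/2.25991 = 1.76998.
Fe per 4 O = 0.63749 × 1.76998 = 1.128.

1.128 Fe apfu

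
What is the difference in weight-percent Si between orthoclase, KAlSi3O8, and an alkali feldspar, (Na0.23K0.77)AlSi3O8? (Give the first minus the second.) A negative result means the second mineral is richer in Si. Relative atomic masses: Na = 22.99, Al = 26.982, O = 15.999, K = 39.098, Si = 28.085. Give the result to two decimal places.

-0.41 percentage points

Si in KAlSi3O8: molar mass 278.327 g/mol; 3×28.085 = 84.255 g → 30.27 wt%.
Si in (Na0.23K0.77)AlSi3O8: molar mass 274.622 g/mol; 3×28.085 = 84.255 g → 30.68 wt%.
Difference = 30.27 − 30.68 = -0.41 percentage points.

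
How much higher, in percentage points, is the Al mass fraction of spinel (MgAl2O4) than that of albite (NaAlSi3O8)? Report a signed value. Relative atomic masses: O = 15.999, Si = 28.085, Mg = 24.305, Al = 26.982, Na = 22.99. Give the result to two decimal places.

27.64 percentage points

M(MgAl2O4) = 142.265 g/mol, so wt% Al = 53.964/142.265 × 100 = 37.93%.
M(NaAlSi3O8) = 262.219 g/mol, so wt% Al = 26.982/262.219 × 100 = 10.29%.
37.93 − 10.29 = 27.64 pp.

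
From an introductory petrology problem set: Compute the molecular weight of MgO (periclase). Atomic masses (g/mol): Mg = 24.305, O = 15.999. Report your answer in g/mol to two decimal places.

40.30 g/mol

M = 1(24.305) + 1(15.999)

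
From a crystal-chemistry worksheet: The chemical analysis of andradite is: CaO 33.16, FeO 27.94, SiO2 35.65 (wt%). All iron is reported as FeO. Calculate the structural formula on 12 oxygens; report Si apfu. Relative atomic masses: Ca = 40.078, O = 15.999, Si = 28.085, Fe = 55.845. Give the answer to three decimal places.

CaO (M=56.077): mol = 0.59133; Ca = 0.59133, O = 0.59133.
FeO (M=71.844): mol = 0.38890; Fe = 0.38890, O = 0.38890.
SiO2 (M=60.083): mol = 0.59335; Si = 0.59335, O = 1.18670.
ΣO = 2.16693; factor = 12/ΣO = 5.53779.
Si apfu = 0.59335 × 5.53779 = 3.286.

3.286 Si apfu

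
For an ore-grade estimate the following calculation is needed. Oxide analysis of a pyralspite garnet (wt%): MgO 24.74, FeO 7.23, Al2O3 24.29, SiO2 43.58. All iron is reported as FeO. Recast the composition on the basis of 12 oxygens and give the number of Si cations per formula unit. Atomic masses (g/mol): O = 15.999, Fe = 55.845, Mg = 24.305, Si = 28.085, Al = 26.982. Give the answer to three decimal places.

3.022 Si apfu

MgO (M=40.304): mol = 0.61383; Mg = 0.61383, O = 0.61383.
FeO (M=71.844): mol = 0.10063; Fe = 0.10063, O = 0.10063.
Al2O3 (M=101.961): mol = 0.23823; Al = 0.47646, O = 0.71469.
SiO2 (M=60.083): mol = 0.72533; Si = 0.72533, O = 1.45066.
ΣO = 2.87981; factor = 12/ΣO = 4.16694.
Si apfu = 0.72533 × 4.16694 = 3.022.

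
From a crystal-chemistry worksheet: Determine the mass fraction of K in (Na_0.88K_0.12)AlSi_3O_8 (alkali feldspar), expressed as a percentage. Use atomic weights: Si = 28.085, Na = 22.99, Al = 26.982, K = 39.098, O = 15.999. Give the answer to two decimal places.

Formula mass = 0.88·22.99 + 0.12·39.098 + 1·26.982 + 3·28.085 + 8·15.999 = 264.152 g/mol, of which 4.692 g is K.
So K makes up 4.692/264.152 = 0.0178 of the mass, i.e. 1.78%.

1.78 mass %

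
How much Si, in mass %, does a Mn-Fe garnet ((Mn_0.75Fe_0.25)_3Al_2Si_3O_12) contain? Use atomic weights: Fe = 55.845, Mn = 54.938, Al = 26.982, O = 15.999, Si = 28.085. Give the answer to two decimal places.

17.00 mass %

M((Mn_0.75Fe_0.25)_3Al_2Si_3O_12) = 495.701 g/mol.
Si contributes 3 × 28.085 = 84.255 g per mole.
84.255/495.701 = 0.1700 → 17.00%.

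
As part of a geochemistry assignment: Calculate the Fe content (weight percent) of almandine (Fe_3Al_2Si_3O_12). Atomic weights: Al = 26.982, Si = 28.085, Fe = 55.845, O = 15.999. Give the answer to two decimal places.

33.66 weight percent

Molar mass of Fe_3Al_2Si_3O_12: 3*55.845 + 2*26.982 + 3*28.085 + 12*15.999 = 497.742 g/mol.
Mass of Fe per formula unit: 3 × 55.845 = 167.535 g.
Weight fraction Fe = 167.535 / 497.742 = 0.3366.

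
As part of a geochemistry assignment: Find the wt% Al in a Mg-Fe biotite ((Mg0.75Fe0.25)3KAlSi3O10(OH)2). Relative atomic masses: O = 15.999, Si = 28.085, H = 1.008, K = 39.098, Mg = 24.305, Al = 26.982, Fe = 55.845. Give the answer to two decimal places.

6.12 wt%

Formula mass = 2.25·24.305 + 0.75·55.845 + 1·39.098 + 1·26.982 + 3·28.085 + 12·15.999 + 2·1.008 = 440.909 g/mol, of which 26.982 g is Al.
So Al makes up 26.982/440.909 = 0.0612 of the mass, i.e. 6.12%.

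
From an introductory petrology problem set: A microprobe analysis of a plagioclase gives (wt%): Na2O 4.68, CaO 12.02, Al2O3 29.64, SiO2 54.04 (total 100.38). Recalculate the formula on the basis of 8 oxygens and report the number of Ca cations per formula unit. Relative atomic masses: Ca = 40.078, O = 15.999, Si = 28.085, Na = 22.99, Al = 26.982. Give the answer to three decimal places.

Na2O (M=61.979): mol = 0.07551; Na = 0.15102, O = 0.07551.
CaO (M=56.077): mol = 0.21435; Ca = 0.21435, O = 0.21435.
Al2O3 (M=101.961): mol = 0.29070; Al = 0.58140, O = 0.87210.
SiO2 (M=60.083): mol = 0.89942; Si = 0.89942, O = 1.79884.
ΣO = 2.96080; factor = 8/ΣO = 2.70197.
Ca apfu = 0.21435 × 2.70197 = 0.579.

0.579 Ca apfu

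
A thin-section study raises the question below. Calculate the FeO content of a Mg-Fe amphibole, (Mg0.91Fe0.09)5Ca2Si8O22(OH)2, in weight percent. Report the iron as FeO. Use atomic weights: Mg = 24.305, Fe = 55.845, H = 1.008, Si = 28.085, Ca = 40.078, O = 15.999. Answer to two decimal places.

3.91 wt%

Formula mass = 826.546 g/mol.
0.45 Fe → 0.4500 mol FeO per formula unit; M(FeO) = 71.844, so FeO mass = 32.330 g.
32.330/826.546 × 100 = 3.91 wt%.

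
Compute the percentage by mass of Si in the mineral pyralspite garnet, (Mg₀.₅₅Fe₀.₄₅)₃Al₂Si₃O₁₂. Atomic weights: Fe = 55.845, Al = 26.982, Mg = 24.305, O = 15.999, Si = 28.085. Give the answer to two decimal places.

18.90 mass %

Formula mass = 1.65·24.305 + 1.35·55.845 + 2·26.982 + 3·28.085 + 12·15.999 = 445.701 g/mol, of which 84.255 g is Si.
So Si makes up 84.255/445.701 = 0.1890 of the mass, i.e. 18.90%.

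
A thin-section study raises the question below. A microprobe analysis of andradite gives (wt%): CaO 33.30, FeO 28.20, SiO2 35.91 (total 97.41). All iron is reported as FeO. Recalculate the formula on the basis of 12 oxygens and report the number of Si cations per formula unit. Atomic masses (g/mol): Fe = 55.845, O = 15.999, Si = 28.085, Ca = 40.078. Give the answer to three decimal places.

3.287 Si apfu

CaO (M=56.077): mol = 0.59383; Ca = 0.59383, O = 0.59383.
FeO (M=71.844): mol = 0.39252; Fe = 0.39252, O = 0.39252.
SiO2 (M=60.083): mol = 0.59767; Si = 0.59767, O = 1.19534.
ΣO = 2.18169; factor = 12/ΣO = 5.50032.
Si apfu = 0.59767 × 5.50032 = 3.287.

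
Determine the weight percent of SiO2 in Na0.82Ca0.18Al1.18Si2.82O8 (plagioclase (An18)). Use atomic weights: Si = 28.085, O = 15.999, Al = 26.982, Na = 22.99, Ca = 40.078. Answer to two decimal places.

63.91 wt%

Molar mass of Na0.82Ca0.18Al1.18Si2.82O8 = 0.82*22.99 + 0.18*40.078 + 1.18*26.982 + 2.82*28.085 + 8*15.999 = 265.096 g/mol.
Each formula unit contains 2.82 Si, equivalent to 2.82/1 = 2.8200 mol SiO2.
M(SiO2) = 1×28.085 + 2×15.999 = 60.083 g/mol.
Mass of SiO2 per formula unit = 2.8200 × 60.083 = 169.434 g.
SiO2 wt% = 169.434 / 265.096 × 100 = 63.91%.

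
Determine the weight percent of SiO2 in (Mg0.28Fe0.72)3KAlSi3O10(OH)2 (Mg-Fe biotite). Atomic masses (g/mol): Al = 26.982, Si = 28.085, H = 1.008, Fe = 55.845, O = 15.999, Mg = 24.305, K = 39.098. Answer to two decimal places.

37.14 wt%

M((Mg0.28Fe0.72)3KAlSi3O10(OH)2) = 485.380 g/mol; M(SiO2) = 60.083 g/mol.
Moles SiO2 per formula unit = 3 Si ÷ 1 = 3.0000.
SiO2 fraction = (3.0000 × 60.083) / 485.380 = 180.249/485.380 = 0.3714.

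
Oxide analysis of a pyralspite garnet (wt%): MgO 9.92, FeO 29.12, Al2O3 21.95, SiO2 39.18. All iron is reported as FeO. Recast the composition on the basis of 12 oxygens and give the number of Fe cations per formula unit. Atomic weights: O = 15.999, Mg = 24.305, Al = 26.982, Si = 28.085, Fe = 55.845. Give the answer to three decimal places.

MgO: 9.92/40.304 = 0.24613 mol → 0.24613 mol Mg, 0.24613 mol O.
FeO: 29.12/71.844 = 0.40532 mol → 0.40532 mol Fe, 0.40532 mol O.
Al2O3: 21.95/101.961 = 0.21528 mol → 0.43056 mol Al, 0.64584 mol O.
SiO2: 39.18/60.083 = 0.65210 mol → 0.65210 mol Si, 1.30420 mol O.
Total oxygen = 2.60149 mol. Normalization factor = 12/2.60149 = 4.61274.
Fe per 12 O = 0.40532 × 4.61274 = 1.870.

1.870 Fe apfu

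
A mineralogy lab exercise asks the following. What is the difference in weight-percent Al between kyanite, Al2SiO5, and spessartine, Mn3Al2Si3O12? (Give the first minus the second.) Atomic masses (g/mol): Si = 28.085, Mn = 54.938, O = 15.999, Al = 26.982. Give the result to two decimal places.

22.40 percentage points

Al in Al2SiO5: molar mass 162.044 g/mol; 2×26.982 = 53.964 g → 33.30 wt%.
Al in Mn3Al2Si3O12: molar mass 495.021 g/mol; 2×26.982 = 53.964 g → 10.90 wt%.
Difference = 33.30 − 10.90 = 22.40 percentage points.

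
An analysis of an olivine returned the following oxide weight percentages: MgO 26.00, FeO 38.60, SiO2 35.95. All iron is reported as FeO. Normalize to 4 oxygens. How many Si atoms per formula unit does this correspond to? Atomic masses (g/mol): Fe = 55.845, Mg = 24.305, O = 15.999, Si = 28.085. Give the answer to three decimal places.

1.006 Si apfu

MgO (M=40.304): mol = 0.64510; Mg = 0.64510, O = 0.64510.
FeO (M=71.844): mol = 0.53728; Fe = 0.53728, O = 0.53728.
SiO2 (M=60.083): mol = 0.59834; Si = 0.59834, O = 1.19668.
ΣO = 2.37906; factor = 4/ΣO = 1.68134.
Si apfu = 0.59834 × 1.68134 = 1.006.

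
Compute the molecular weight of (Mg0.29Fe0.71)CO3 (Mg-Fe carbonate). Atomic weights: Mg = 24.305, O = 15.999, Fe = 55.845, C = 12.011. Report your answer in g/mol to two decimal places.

M = 0.29×24.305 + 0.71×55.845 + 1×12.011 + 3×15.999

106.71 g/mol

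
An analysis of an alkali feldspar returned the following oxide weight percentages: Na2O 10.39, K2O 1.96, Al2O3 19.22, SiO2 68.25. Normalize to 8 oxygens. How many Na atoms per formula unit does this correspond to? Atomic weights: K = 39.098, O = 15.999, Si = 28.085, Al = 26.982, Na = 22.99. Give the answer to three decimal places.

Na2O (M=61.979): mol = 0.16764; Na = 0.33528, O = 0.16764.
K2O (M=94.195): mol = 0.02081; K = 0.04162, O = 0.02081.
Al2O3 (M=101.961): mol = 0.18850; Al = 0.37700, O = 0.56550.
SiO2 (M=60.083): mol = 1.13593; Si = 1.13593, O = 2.27186.
ΣO = 3.02581; factor = 8/ΣO = 2.64392.
Na apfu = 0.33528 × 2.64392 = 0.886.

0.886 Na apfu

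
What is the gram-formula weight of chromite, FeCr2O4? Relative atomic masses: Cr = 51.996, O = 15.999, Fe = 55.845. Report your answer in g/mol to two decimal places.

The formula mass is the sum 1(55.845) + 2(51.996) + 4(15.999).

223.83 g/mol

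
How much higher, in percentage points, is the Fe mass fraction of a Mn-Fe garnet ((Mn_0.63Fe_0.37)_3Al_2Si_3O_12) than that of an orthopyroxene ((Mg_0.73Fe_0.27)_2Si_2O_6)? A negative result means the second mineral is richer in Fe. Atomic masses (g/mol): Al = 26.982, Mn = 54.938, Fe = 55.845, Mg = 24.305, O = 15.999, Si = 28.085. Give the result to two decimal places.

-1.35 percentage points

M((Mn_0.63Fe_0.37)_3Al_2Si_3O_12) = 496.028 g/mol, so wt% Fe = 61.988/496.028 × 100 = 12.50%.
M((Mg_0.73Fe_0.27)_2Si_2O_6) = 217.806 g/mol, so wt% Fe = 30.156/217.806 × 100 = 13.85%.
12.50 − 13.85 = -1.35 pp.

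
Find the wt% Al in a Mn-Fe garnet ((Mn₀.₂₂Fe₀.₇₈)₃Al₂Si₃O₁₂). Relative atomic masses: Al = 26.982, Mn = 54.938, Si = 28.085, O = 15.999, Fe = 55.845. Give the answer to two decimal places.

M((Mn₀.₂₂Fe₀.₇₈)₃Al₂Si₃O₁₂) = 497.143 g/mol.
Al contributes 2 × 26.982 = 53.964 g per mole.
53.964/497.143 = 0.1085 → 10.85%.

10.85 wt%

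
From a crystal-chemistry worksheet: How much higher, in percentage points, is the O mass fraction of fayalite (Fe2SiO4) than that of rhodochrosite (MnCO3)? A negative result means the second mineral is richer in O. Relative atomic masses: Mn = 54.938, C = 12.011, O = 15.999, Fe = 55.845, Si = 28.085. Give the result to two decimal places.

-10.35 percentage points

First mineral: 63.996 g O in 203.771 g formula = 31.41 wt% O.
Second mineral: 47.997 g O in 114.946 g formula = 41.76 wt% O.
31.41% − 41.76% gives a difference of -10.35 percentage points.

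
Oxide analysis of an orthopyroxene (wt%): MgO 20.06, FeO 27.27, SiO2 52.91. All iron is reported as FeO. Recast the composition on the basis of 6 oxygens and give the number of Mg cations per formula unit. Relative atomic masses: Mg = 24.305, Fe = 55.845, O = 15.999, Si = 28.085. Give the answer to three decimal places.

1.132 Mg apfu

MgO: 20.06/40.304 = 0.49772 mol → 0.49772 mol Mg, 0.49772 mol O.
FeO: 27.27/71.844 = 0.37957 mol → 0.37957 mol Fe, 0.37957 mol O.
SiO2: 52.91/60.083 = 0.88062 mol → 0.88062 mol Si, 1.76124 mol O.
Total oxygen = 2.63853 mol. Normalization factor = 6/2.63853 = 2.27399.
Mg per 6 O = 0.49772 × 2.27399 = 1.132.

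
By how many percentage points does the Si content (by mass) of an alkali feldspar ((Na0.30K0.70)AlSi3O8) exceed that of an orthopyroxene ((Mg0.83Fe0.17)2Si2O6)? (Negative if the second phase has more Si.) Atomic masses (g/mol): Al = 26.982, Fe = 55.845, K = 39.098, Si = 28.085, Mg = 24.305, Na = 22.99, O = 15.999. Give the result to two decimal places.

M((Na0.30K0.70)AlSi3O8) = 273.495 g/mol, so wt% Si = 84.255/273.495 × 100 = 30.81%.
M((Mg0.83Fe0.17)2Si2O6) = 211.498 g/mol, so wt% Si = 56.170/211.498 × 100 = 26.56%.
30.81 − 26.56 = 4.25 pp.

4.25 percentage points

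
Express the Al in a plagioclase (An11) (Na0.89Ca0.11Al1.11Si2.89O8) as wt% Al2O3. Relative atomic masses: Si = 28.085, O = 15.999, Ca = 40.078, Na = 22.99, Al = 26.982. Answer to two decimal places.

21.44 wt%

M(Na0.89Ca0.11Al1.11Si2.89O8) = 263.977 g/mol; M(Al2O3) = 101.961 g/mol.
Moles Al2O3 per formula unit = 1.11 Al ÷ 2 = 0.5550.
Al2O3 fraction = (0.5550 × 101.961) / 263.977 = 56.588/263.977 = 0.2144.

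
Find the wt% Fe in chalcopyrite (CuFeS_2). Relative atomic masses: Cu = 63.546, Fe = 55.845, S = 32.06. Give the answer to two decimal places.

Molar mass of CuFeS_2: 1*63.546 + 1*55.845 + 2*32.06 = 183.511 g/mol.
Mass of Fe per formula unit: 1 × 55.845 = 55.845 g.
Weight fraction Fe = 55.845 / 183.511 = 0.3043.

30.43 mass %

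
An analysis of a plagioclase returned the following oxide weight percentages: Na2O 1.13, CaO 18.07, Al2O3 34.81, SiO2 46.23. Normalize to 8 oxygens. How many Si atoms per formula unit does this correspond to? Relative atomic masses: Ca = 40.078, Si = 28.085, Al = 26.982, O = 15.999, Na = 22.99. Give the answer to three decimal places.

Na2O (M=61.979): mol = 0.01823; Na = 0.03646, O = 0.01823.
CaO (M=56.077): mol = 0.32224; Ca = 0.32224, O = 0.32224.
Al2O3 (M=101.961): mol = 0.34141; Al = 0.68282, O = 1.02423.
SiO2 (M=60.083): mol = 0.76944; Si = 0.76944, O = 1.53888.
ΣO = 2.90358; factor = 8/ΣO = 2.75522.
Si apfu = 0.76944 × 2.75522 = 2.120.

2.120 Si apfu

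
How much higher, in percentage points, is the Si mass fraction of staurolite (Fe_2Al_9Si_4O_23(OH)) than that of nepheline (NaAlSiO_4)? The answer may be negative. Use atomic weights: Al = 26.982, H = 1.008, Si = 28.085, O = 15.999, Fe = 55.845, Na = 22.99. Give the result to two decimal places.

First mineral: 112.340 g Si in 851.852 g formula = 13.19 wt% Si.
Second mineral: 28.085 g Si in 142.053 g formula = 19.77 wt% Si.
13.19% − 19.77% gives a difference of -6.58 percentage points.

-6.58 percentage points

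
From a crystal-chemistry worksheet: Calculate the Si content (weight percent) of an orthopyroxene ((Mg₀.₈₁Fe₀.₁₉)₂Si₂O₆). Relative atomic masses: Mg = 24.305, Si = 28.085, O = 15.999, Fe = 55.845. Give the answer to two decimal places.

M((Mg₀.₈₁Fe₀.₁₉)₂Si₂O₆) = 212.759 g/mol.
Si contributes 2 × 28.085 = 56.170 g per mole.
56.170/212.759 = 0.2640 → 26.40%.

26.40 weight percent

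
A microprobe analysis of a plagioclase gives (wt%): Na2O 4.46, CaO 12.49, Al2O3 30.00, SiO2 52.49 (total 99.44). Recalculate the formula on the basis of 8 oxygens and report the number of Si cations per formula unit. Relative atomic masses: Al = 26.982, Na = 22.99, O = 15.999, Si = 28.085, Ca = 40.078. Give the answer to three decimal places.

2.390 Si apfu

Na2O (M=61.979): mol = 0.07196; Na = 0.14392, O = 0.07196.
CaO (M=56.077): mol = 0.22273; Ca = 0.22273, O = 0.22273.
Al2O3 (M=101.961): mol = 0.29423; Al = 0.58846, O = 0.88269.
SiO2 (M=60.083): mol = 0.87362; Si = 0.87362, O = 1.74724.
ΣO = 2.92462; factor = 8/ΣO = 2.73540.
Si apfu = 0.87362 × 2.73540 = 2.390.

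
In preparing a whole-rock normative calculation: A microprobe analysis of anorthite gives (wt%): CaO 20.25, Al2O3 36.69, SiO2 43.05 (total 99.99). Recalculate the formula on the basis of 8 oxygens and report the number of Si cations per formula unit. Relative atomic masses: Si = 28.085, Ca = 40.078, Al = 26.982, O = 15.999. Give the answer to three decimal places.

CaO (M=56.077): mol = 0.36111; Ca = 0.36111, O = 0.36111.
Al2O3 (M=101.961): mol = 0.35984; Al = 0.71968, O = 1.07952.
SiO2 (M=60.083): mol = 0.71651; Si = 0.71651, O = 1.43302.
ΣO = 2.87365; factor = 8/ΣO = 2.78392.
Si apfu = 0.71651 × 2.78392 = 1.995.

1.995 Si apfu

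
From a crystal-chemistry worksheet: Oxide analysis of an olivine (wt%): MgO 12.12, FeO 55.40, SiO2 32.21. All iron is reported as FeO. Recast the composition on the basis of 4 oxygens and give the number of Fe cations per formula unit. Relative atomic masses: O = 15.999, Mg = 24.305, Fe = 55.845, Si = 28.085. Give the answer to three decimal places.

12.12 wt% MgO ÷ 40.304 g/mol = 0.30071 mol, giving 0.30071 Mg and 0.30071 O.
55.40 wt% FeO ÷ 71.844 g/mol = 0.77112 mol, giving 0.77112 Fe and 0.77112 O.
32.21 wt% SiO2 ÷ 60.083 g/mol = 0.53609 mol, giving 0.53609 Si and 1.07218 O.
Oxygen sums to 2.14401; scaling by 4/2.14401 = 1.86566 puts the formula on 4 O.
Fe: 0.77112 × 1.86566 = 1.439 atoms per formula unit.

1.439 Fe apfu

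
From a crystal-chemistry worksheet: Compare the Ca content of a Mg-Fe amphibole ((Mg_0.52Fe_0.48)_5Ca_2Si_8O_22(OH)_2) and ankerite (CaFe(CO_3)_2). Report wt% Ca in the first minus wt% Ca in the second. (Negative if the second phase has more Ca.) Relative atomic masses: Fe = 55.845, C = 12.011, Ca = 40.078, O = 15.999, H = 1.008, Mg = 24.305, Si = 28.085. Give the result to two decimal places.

-9.53 percentage points

M((Mg_0.52Fe_0.48)_5Ca_2Si_8O_22(OH)_2) = 888.049 g/mol, so wt% Ca = 80.156/888.049 × 100 = 9.03%.
M(CaFe(CO_3)_2) = 215.939 g/mol, so wt% Ca = 40.078/215.939 × 100 = 18.56%.
9.03 − 18.56 = -9.53 pp.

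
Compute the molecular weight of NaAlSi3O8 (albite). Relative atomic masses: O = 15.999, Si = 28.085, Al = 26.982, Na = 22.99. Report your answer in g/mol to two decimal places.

262.22 g/mol

The formula mass is the sum 1(22.99) + 1(26.982) + 3(28.085) + 8(15.999).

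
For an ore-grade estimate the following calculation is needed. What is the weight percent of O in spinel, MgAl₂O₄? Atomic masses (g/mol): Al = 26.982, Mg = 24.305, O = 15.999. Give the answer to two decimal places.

44.98 weight percent

M(MgAl₂O₄) = 142.265 g/mol.
O contributes 4 × 15.999 = 63.996 g per mole.
63.996/142.265 = 0.4498 → 44.98%.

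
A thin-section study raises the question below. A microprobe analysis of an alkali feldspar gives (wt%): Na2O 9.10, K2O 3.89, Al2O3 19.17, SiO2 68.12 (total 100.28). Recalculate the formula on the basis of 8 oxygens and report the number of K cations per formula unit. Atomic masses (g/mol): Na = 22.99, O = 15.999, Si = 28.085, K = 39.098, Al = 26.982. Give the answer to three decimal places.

Na2O (M=61.979): mol = 0.14682; Na = 0.29364, O = 0.14682.
K2O (M=94.195): mol = 0.04130; K = 0.08260, O = 0.04130.
Al2O3 (M=101.961): mol = 0.18801; Al = 0.37602, O = 0.56403.
SiO2 (M=60.083): mol = 1.13376; Si = 1.13376, O = 2.26752.
ΣO = 3.01967; factor = 8/ΣO = 2.64930.
K apfu = 0.08260 × 2.64930 = 0.219.

0.219 K apfu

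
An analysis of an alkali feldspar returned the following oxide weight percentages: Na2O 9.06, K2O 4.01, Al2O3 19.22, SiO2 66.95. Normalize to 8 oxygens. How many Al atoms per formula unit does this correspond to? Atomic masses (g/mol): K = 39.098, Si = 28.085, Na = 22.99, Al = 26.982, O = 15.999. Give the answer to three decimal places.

Na2O: 9.06/61.979 = 0.14618 mol → 0.29236 mol Na, 0.14618 mol O.
K2O: 4.01/94.195 = 0.04257 mol → 0.08514 mol K, 0.04257 mol O.
Al2O3: 19.22/101.961 = 0.18850 mol → 0.37700 mol Al, 0.56550 mol O.
SiO2: 66.95/60.083 = 1.11429 mol → 1.11429 mol Si, 2.22858 mol O.
Total oxygen = 2.98283 mol. Normalization factor = 8/2.98283 = 2.68202.
Al per 8 O = 0.37700 × 2.68202 = 1.011.

1.011 Al apfu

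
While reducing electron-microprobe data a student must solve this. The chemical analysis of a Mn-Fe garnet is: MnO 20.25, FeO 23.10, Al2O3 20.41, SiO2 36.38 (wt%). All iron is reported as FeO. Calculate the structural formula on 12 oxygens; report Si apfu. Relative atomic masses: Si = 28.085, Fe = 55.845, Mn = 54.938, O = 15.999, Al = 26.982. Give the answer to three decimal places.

3.004 Si apfu

MnO: 20.25/70.937 = 0.28546 mol → 0.28546 mol Mn, 0.28546 mol O.
FeO: 23.10/71.844 = 0.32153 mol → 0.32153 mol Fe, 0.32153 mol O.
Al2O3: 20.41/101.961 = 0.20017 mol → 0.40034 mol Al, 0.60051 mol O.
SiO2: 36.38/60.083 = 0.60550 mol → 0.60550 mol Si, 1.21100 mol O.
Total oxygen = 2.41850 mol. Normalization factor = 12/2.41850 = 4.96175.
Si per 12 O = 0.60550 × 4.96175 = 3.004.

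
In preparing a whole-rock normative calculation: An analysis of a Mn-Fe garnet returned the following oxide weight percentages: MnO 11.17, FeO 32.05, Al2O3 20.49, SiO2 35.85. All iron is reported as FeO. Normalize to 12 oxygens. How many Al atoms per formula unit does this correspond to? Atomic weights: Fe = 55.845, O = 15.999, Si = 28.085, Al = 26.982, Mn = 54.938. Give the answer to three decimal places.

11.17 wt% MnO ÷ 70.937 g/mol = 0.15746 mol, giving 0.15746 Mn and 0.15746 O.
32.05 wt% FeO ÷ 71.844 g/mol = 0.44611 mol, giving 0.44611 Fe and 0.44611 O.
20.49 wt% Al2O3 ÷ 101.961 g/mol = 0.20096 mol, giving 0.40192 Al and 0.60288 O.
35.85 wt% SiO2 ÷ 60.083 g/mol = 0.59667 mol, giving 0.59667 Si and 1.19334 O.
Oxygen sums to 2.39979; scaling by 12/2.39979 = 5.00044 puts the formula on 12 O.
Al: 0.40192 × 5.00044 = 2.010 atoms per formula unit.

2.010 Al apfu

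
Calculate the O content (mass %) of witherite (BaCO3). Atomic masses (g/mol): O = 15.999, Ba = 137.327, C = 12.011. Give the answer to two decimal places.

24.32 mass %

M(BaCO3) = 197.335 g/mol.
O contributes 3 × 15.999 = 47.997 g per mole.
47.997/197.335 = 0.2432 → 24.32%.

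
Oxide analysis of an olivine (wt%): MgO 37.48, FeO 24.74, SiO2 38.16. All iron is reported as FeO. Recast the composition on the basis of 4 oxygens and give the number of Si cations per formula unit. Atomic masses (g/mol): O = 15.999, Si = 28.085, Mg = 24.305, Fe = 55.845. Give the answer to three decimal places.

37.48 wt% MgO ÷ 40.304 g/mol = 0.92993 mol, giving 0.92993 Mg and 0.92993 O.
24.74 wt% FeO ÷ 71.844 g/mol = 0.34436 mol, giving 0.34436 Fe and 0.34436 O.
38.16 wt% SiO2 ÷ 60.083 g/mol = 0.63512 mol, giving 0.63512 Si and 1.27024 O.
Oxygen sums to 2.54453; scaling by 4/2.54453 = 1.57200 puts the formula on 4 O.
Si: 0.63512 × 1.57200 = 0.998 atoms per formula unit.

0.998 Si apfu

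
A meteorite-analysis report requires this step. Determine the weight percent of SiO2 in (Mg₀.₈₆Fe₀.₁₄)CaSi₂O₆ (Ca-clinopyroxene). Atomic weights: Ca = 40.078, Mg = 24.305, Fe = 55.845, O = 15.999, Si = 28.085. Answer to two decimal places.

54.38 wt%

Formula mass = 220.963 g/mol.
2 Si → 2.0000 mol SiO2 per formula unit; M(SiO2) = 60.083, so SiO2 mass = 120.166 g.
120.166/220.963 × 100 = 54.38 wt%.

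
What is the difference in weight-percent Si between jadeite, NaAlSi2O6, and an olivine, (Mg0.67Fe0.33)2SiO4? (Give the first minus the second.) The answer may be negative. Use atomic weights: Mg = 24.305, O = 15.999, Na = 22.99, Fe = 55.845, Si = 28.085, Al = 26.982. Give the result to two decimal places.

10.40 percentage points

Si in NaAlSi2O6: molar mass 202.136 g/mol; 2×28.085 = 56.170 g → 27.79 wt%.
Si in (Mg0.67Fe0.33)2SiO4: molar mass 161.507 g/mol; 1×28.085 = 28.085 g → 17.39 wt%.
Difference = 27.79 − 17.39 = 10.40 percentage points.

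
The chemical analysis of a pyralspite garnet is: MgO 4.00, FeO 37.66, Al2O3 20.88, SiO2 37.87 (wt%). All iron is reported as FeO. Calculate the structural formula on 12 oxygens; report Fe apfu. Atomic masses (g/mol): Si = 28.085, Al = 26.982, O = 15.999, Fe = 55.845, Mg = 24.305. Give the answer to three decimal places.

MgO (M=40.304): mol = 0.09925; Mg = 0.09925, O = 0.09925.
FeO (M=71.844): mol = 0.52419; Fe = 0.52419, O = 0.52419.
Al2O3 (M=101.961): mol = 0.20478; Al = 0.40956, O = 0.61434.
SiO2 (M=60.083): mol = 0.63029; Si = 0.63029, O = 1.26058.
ΣO = 2.49836; factor = 12/ΣO = 4.80315.
Fe apfu = 0.52419 × 4.80315 = 2.518.

2.518 Fe apfu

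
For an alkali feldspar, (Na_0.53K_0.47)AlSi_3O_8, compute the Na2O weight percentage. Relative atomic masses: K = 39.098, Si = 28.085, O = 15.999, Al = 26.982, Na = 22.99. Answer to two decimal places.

Formula mass = 269.790 g/mol.
0.53 Na → 0.2650 mol Na2O per formula unit; M(Na2O) = 61.979, so Na2O mass = 16.424 g.
16.424/269.790 × 100 = 6.09 wt%.

6.09 wt%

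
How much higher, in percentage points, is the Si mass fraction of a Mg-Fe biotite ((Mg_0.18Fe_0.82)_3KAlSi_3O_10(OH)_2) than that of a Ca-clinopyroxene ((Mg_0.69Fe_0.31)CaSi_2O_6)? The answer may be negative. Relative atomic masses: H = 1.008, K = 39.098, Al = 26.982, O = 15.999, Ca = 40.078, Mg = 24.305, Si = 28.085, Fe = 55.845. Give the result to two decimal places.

First mineral: 84.255 g Si in 494.842 g formula = 17.03 wt% Si.
Second mineral: 56.170 g Si in 226.324 g formula = 24.82 wt% Si.
17.03% − 24.82% gives a difference of -7.79 percentage points.

-7.79 percentage points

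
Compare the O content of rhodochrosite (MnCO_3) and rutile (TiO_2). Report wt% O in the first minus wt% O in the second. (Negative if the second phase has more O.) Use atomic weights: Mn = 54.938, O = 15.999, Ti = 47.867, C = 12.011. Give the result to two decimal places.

O in MnCO_3: molar mass 114.946 g/mol; 3×15.999 = 47.997 g → 41.76 wt%.
O in TiO_2: molar mass 79.865 g/mol; 2×15.999 = 31.998 g → 40.07 wt%.
Difference = 41.76 − 40.07 = 1.69 percentage points.

1.69 percentage points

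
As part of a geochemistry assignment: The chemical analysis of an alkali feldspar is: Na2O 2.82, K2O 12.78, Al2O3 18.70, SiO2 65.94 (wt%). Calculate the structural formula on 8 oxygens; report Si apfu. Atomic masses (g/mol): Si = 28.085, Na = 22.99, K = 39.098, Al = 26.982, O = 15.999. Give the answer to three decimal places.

3.000 Si apfu

2.82 wt% Na2O ÷ 61.979 g/mol = 0.04550 mol, giving 0.09100 Na and 0.04550 O.
12.78 wt% K2O ÷ 94.195 g/mol = 0.13568 mol, giving 0.27136 K and 0.13568 O.
18.70 wt% Al2O3 ÷ 101.961 g/mol = 0.18340 mol, giving 0.36680 Al and 0.55020 O.
65.94 wt% SiO2 ÷ 60.083 g/mol = 1.09748 mol, giving 1.09748 Si and 2.19496 O.
Oxygen sums to 2.92634; scaling by 8/2.92634 = 2.73379 puts the formula on 8 O.
Si: 1.09748 × 2.73379 = 3.000 atoms per formula unit.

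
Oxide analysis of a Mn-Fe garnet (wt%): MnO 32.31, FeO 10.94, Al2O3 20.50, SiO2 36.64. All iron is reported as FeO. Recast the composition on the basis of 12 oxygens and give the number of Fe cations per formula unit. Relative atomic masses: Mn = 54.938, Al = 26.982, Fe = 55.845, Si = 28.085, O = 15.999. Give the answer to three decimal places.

0.752 Fe apfu

32.31 wt% MnO ÷ 70.937 g/mol = 0.45547 mol, giving 0.45547 Mn and 0.45547 O.
10.94 wt% FeO ÷ 71.844 g/mol = 0.15227 mol, giving 0.15227 Fe and 0.15227 O.
20.50 wt% Al2O3 ÷ 101.961 g/mol = 0.20106 mol, giving 0.40212 Al and 0.60318 O.
36.64 wt% SiO2 ÷ 60.083 g/mol = 0.60982 mol, giving 0.60982 Si and 1.21964 O.
Oxygen sums to 2.43056; scaling by 12/2.43056 = 4.93713 puts the formula on 12 O.
Fe: 0.15227 × 4.93713 = 0.752 atoms per formula unit.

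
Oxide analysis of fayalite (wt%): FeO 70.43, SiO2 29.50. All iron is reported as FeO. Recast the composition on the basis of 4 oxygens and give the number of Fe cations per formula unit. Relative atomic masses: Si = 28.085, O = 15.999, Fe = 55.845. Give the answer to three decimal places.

1.998 Fe apfu

FeO: 70.43/71.844 = 0.98032 mol → 0.98032 mol Fe, 0.98032 mol O.
SiO2: 29.50/60.083 = 0.49099 mol → 0.49099 mol Si, 0.98198 mol O.
Total oxygen = 1.96230 mol. Normalization factor = 4/1.96230 = 2.03842.
Fe per 4 O = 0.98032 × 2.03842 = 1.998.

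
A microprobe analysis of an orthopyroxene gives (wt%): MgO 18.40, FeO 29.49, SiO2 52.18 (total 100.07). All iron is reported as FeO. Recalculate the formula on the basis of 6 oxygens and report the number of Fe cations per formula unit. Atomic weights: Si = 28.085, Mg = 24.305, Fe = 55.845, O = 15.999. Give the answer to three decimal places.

MgO: 18.40/40.304 = 0.45653 mol → 0.45653 mol Mg, 0.45653 mol O.
FeO: 29.49/71.844 = 0.41047 mol → 0.41047 mol Fe, 0.41047 mol O.
SiO2: 52.18/60.083 = 0.86847 mol → 0.86847 mol Si, 1.73694 mol O.
Total oxygen = 2.60394 mol. Normalization factor = 6/2.60394 = 2.30420.
Fe per 6 O = 0.41047 × 2.30420 = 0.946.

0.946 Fe apfu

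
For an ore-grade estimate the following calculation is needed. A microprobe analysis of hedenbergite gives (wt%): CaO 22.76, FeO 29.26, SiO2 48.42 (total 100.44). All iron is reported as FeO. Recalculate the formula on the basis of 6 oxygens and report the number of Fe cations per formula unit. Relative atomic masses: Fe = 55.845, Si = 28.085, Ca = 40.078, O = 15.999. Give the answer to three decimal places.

CaO (M=56.077): mol = 0.40587; Ca = 0.40587, O = 0.40587.
FeO (M=71.844): mol = 0.40727; Fe = 0.40727, O = 0.40727.
SiO2 (M=60.083): mol = 0.80589; Si = 0.80589, O = 1.61178.
ΣO = 2.42492; factor = 6/ΣO = 2.47431.
Fe apfu = 0.40727 × 2.47431 = 1.008.

1.008 Fe apfu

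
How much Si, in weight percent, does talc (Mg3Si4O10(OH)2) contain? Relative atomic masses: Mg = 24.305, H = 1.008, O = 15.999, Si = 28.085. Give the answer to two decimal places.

Formula mass = 3*24.305 + 4*28.085 + 12*15.999 + 2*1.008 = 379.259 g/mol, of which 112.340 g is Si.
So Si makes up 112.340/379.259 = 0.2962 of the mass, i.e. 29.62%.

29.62 weight percent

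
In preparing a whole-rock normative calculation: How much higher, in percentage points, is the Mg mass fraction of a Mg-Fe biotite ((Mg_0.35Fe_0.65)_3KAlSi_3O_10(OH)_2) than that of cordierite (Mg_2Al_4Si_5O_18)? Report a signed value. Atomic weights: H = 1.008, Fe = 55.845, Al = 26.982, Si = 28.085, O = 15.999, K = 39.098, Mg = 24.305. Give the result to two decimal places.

First mineral: 25.520 g Mg in 478.757 g formula = 5.33 wt% Mg.
Second mineral: 48.610 g Mg in 584.945 g formula = 8.31 wt% Mg.
5.33% − 8.31% gives a difference of -2.98 percentage points.

-2.98 percentage points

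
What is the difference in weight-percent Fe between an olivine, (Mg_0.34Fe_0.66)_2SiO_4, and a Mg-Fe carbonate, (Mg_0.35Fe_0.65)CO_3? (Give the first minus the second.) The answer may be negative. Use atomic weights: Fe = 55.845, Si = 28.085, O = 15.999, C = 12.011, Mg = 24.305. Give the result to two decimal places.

5.80 percentage points

M((Mg_0.34Fe_0.66)_2SiO_4) = 182.324 g/mol, so wt% Fe = 73.715/182.324 × 100 = 40.43%.
M((Mg_0.35Fe_0.65)CO_3) = 104.814 g/mol, so wt% Fe = 36.299/104.814 × 100 = 34.63%.
40.43 − 34.63 = 5.80 pp.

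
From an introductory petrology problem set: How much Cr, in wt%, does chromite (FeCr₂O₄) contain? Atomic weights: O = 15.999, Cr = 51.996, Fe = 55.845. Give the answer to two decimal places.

Molar mass of FeCr₂O₄: 1·55.845 + 2·51.996 + 4·15.999 = 223.833 g/mol.
Mass of Cr per formula unit: 2 × 51.996 = 103.992 g.
Weight fraction Cr = 103.992 / 223.833 = 0.4646.

46.46 wt%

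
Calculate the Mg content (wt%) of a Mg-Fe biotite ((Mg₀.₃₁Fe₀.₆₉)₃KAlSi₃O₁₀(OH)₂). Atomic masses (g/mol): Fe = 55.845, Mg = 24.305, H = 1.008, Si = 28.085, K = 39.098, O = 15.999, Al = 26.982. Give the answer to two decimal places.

4.68 wt%

Molar mass of (Mg₀.₃₁Fe₀.₆₉)₃KAlSi₃O₁₀(OH)₂: 0.93·24.305 + 2.07·55.845 + 1·39.098 + 1·26.982 + 3·28.085 + 12·15.999 + 2·1.008 = 482.542 g/mol.
Mass of Mg per formula unit: 0.93 × 24.305 = 22.604 g.
Weight fraction Mg = 22.604 / 482.542 = 0.0468.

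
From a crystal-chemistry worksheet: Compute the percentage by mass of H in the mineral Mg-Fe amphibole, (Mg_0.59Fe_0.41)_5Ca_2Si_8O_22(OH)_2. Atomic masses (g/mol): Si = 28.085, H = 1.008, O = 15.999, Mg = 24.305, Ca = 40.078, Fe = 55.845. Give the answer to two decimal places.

Formula mass = 2.95·24.305 + 2.05·55.845 + 2·40.078 + 8·28.085 + 24·15.999 + 2·1.008 = 877.010 g/mol, of which 2.016 g is H.
So H makes up 2.016/877.010 = 0.0023 of the mass, i.e. 0.23%.

0.23 mass %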